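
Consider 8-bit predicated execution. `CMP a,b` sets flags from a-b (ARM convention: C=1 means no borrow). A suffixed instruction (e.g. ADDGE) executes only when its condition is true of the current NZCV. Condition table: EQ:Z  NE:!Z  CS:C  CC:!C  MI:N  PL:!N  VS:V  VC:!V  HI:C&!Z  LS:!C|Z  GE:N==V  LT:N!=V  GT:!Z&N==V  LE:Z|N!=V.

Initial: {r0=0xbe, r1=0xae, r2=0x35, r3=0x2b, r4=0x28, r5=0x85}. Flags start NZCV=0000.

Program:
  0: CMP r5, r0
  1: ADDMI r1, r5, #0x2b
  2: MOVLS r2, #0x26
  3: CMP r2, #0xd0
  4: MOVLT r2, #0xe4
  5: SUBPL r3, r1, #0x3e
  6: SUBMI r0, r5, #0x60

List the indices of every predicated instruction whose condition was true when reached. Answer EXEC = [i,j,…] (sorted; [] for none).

EXEC = [1,2,5]

[0] flags=1000 → (cmp)
[1] flags=1000 MI?T → r1=0xb0
[2] flags=1000 LS?T → r2=0x26
[3] flags=0000 → (cmp)
[4] flags=0000 LT?F → skip
[5] flags=0000 PL?T → r3=0x72
[6] flags=0000 MI?F → skip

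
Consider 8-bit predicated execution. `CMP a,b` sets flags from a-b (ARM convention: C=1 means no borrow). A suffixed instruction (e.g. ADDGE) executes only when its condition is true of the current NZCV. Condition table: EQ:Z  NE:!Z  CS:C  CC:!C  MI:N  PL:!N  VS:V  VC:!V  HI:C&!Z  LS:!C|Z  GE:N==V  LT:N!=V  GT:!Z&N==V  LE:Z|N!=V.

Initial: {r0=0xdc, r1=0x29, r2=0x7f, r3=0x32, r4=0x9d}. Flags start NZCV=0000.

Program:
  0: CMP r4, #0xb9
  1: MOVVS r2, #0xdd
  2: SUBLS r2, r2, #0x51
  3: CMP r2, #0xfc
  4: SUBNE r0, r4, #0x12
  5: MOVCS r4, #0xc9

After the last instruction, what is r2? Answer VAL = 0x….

VAL = 0x2e

[0] flags=1000 → (cmp)
[1] flags=1000 VS?F → skip
[2] flags=1000 LS?T → r2=0x2e
[3] flags=0000 → (cmp)
[4] flags=0000 NE?T → r0=0x8b
[5] flags=0000 CS?F → skip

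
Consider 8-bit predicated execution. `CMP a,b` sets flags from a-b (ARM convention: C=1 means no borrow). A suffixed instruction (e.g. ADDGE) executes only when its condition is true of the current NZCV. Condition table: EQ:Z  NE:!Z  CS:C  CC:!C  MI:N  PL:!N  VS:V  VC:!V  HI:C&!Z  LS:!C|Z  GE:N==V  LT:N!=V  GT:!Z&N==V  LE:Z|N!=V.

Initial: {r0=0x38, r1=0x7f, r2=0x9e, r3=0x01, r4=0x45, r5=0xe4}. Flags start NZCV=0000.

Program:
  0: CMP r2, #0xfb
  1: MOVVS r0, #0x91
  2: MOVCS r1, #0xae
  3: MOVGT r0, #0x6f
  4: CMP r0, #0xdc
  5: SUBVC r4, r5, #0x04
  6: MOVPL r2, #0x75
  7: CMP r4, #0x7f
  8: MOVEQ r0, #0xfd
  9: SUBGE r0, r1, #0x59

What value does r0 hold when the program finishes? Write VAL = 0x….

VAL = 0x38

[0] flags=1000 → (cmp)
[1] flags=1000 VS?F → skip
[2] flags=1000 CS?F → skip
[3] flags=1000 GT?F → skip
[4] flags=0000 → (cmp)
[5] flags=0000 VC?T → r4=0xe0
[6] flags=0000 PL?T → r2=0x75
[7] flags=0011 → (cmp)
[8] flags=0011 EQ?F → skip
[9] flags=0011 GE?F → skip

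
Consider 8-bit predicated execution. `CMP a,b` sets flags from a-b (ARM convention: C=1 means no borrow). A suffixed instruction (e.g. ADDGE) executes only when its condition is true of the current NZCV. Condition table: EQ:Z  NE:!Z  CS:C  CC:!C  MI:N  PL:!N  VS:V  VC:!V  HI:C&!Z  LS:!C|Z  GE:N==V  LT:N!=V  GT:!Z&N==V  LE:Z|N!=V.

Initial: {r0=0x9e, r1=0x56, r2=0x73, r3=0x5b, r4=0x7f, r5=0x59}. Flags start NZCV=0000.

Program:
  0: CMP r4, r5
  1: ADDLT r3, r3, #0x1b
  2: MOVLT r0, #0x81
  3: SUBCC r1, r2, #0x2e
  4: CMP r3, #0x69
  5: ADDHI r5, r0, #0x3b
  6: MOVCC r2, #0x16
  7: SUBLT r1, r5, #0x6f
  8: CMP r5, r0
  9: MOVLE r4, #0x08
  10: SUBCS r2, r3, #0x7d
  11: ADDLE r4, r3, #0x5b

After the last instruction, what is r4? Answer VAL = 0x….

[0] flags=0010 → (cmp)
[1] flags=0010 LT?F → skip
[2] flags=0010 LT?F → skip
[3] flags=0010 CC?F → skip
[4] flags=1000 → (cmp)
[5] flags=1000 HI?F → skip
[6] flags=1000 CC?T → r2=0x16
[7] flags=1000 LT?T → r1=0xea
[8] flags=1001 → (cmp)
[9] flags=1001 LE?F → skip
[10] flags=1001 CS?F → skip
[11] flags=1001 LE?F → skip

VAL = 0x7f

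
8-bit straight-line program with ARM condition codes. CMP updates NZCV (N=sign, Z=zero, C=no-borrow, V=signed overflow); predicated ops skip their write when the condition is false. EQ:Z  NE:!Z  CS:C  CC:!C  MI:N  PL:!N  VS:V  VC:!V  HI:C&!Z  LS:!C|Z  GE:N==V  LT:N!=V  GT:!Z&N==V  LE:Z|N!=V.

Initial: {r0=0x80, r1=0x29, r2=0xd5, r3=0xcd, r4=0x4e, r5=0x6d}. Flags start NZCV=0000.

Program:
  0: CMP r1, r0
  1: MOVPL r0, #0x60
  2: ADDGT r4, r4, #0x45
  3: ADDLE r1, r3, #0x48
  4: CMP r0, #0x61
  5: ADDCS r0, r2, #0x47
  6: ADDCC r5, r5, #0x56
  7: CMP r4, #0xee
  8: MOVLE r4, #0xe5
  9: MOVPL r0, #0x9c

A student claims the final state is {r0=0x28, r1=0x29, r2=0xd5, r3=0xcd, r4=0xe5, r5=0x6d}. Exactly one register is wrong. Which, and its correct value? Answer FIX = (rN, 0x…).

FIX = (r0, 0x1c)

0: ✓ CMP  NZCV=1001
1: · MOVPL
2: ✓ ADDGT  r4←0x93
3: · ADDLE
4: ✓ CMP  NZCV=0011
5: ✓ ADDCS  r0←0x1c
6: · ADDCC
7: ✓ CMP  NZCV=1000
8: ✓ MOVLE  r4←0xe5
9: · MOVPL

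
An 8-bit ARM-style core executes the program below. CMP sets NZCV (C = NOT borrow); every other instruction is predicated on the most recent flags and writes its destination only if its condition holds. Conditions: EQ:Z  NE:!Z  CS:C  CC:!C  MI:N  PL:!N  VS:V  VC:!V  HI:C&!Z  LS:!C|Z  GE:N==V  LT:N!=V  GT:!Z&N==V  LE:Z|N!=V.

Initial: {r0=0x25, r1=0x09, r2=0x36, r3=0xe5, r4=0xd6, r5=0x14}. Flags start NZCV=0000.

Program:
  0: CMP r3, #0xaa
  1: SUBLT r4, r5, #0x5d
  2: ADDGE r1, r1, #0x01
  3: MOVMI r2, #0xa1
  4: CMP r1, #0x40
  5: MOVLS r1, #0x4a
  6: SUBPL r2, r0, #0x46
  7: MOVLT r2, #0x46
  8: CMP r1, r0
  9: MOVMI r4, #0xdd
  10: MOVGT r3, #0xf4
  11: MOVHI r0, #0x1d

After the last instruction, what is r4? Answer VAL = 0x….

0: ✓ CMP  NZCV=0010
1: · SUBLT
2: ✓ ADDGE  r1←0x0a
3: · MOVMI
4: ✓ CMP  NZCV=1000
5: ✓ MOVLS  r1←0x4a
6: · SUBPL
7: ✓ MOVLT  r2←0x46
8: ✓ CMP  NZCV=0010
9: · MOVMI
10: ✓ MOVGT  r3←0xf4
11: ✓ MOVHI  r0←0x1d

VAL = 0xd6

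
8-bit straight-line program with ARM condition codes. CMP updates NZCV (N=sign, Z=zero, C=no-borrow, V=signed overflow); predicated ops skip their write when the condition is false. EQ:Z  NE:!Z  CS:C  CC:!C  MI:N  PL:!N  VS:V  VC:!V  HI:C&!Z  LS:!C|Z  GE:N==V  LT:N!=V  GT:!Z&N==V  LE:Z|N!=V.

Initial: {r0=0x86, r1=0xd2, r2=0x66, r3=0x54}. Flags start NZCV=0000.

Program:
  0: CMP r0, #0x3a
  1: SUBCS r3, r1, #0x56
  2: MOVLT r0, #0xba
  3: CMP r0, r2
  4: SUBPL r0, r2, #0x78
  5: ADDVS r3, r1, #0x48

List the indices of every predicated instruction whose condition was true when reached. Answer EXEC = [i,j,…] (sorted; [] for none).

EXEC = [1,2,4,5]

[0] flags=0011 → (cmp)
[1] flags=0011 CS?T → r3=0x7c
[2] flags=0011 LT?T → r0=0xba
[3] flags=0011 → (cmp)
[4] flags=0011 PL?T → r0=0xee
[5] flags=0011 VS?T → r3=0x1a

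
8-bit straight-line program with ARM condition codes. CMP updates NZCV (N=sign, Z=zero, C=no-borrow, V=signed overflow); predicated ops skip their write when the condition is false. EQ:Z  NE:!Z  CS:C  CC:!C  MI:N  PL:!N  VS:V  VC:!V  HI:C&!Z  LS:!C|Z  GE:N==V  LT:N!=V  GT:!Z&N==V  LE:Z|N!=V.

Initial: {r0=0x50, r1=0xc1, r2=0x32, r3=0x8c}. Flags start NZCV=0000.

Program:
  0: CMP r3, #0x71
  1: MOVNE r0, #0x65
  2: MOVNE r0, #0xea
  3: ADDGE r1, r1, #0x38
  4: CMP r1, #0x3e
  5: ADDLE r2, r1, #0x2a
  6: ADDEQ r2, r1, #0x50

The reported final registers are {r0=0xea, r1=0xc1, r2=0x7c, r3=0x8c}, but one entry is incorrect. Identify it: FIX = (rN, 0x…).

FIX = (r2, 0xeb)

[0] flags=0011 → (cmp)
[1] flags=0011 NE?T → r0=0x65
[2] flags=0011 NE?T → r0=0xea
[3] flags=0011 GE?F → skip
[4] flags=1010 → (cmp)
[5] flags=1010 LE?T → r2=0xeb
[6] flags=1010 EQ?F → skip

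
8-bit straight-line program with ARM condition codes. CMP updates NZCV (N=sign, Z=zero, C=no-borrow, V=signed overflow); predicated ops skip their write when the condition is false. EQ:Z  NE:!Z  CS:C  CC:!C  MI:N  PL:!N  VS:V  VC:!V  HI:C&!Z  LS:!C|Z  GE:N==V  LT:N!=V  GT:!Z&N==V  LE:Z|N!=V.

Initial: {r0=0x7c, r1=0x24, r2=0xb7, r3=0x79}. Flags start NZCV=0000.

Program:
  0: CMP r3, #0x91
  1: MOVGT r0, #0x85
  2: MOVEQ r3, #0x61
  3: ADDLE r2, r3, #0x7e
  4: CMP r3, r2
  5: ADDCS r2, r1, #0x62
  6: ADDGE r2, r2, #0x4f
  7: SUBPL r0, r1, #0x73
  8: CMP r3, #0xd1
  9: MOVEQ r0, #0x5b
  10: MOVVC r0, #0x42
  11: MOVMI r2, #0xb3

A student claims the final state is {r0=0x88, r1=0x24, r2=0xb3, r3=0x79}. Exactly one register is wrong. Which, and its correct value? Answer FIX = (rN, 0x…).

FIX = (r0, 0x85)

0: ✓ CMP  NZCV=1001
1: ✓ MOVGT  r0←0x85
2: · MOVEQ
3: · ADDLE
4: ✓ CMP  NZCV=1001
5: · ADDCS
6: ✓ ADDGE  r2←0x06
7: · SUBPL
8: ✓ CMP  NZCV=1001
9: · MOVEQ
10: · MOVVC
11: ✓ MOVMI  r2←0xb3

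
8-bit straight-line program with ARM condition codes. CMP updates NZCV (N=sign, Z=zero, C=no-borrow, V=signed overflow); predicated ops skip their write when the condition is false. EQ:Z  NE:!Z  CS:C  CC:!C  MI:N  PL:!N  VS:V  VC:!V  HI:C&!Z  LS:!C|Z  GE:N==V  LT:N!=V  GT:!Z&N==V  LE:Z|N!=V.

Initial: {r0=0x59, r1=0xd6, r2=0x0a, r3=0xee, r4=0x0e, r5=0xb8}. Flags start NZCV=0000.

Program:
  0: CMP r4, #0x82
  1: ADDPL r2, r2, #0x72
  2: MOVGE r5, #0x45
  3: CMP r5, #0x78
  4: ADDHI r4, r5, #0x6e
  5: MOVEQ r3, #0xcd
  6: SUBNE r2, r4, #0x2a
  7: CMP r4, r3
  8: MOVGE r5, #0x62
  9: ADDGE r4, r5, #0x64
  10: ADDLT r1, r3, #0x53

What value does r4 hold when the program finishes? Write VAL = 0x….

[0] flags=1001 → (cmp)
[1] flags=1001 PL?F → skip
[2] flags=1001 GE?T → r5=0x45
[3] flags=1000 → (cmp)
[4] flags=1000 HI?F → skip
[5] flags=1000 EQ?F → skip
[6] flags=1000 NE?T → r2=0xe4
[7] flags=0000 → (cmp)
[8] flags=0000 GE?T → r5=0x62
[9] flags=0000 GE?T → r4=0xc6
[10] flags=0000 LT?F → skip

VAL = 0xc6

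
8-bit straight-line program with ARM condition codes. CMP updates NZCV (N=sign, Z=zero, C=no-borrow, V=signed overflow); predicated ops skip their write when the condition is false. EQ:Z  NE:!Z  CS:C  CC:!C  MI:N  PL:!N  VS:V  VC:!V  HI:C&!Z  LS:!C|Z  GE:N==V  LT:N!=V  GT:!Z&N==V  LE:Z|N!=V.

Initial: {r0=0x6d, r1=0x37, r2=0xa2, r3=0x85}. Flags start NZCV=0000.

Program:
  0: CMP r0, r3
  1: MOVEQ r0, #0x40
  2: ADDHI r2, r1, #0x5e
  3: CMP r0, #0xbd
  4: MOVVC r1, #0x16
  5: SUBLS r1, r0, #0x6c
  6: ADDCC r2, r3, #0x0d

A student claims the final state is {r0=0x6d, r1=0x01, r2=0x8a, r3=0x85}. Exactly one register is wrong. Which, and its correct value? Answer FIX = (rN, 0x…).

FIX = (r2, 0x92)

[0] flags=1001 → (cmp)
[1] flags=1001 EQ?F → skip
[2] flags=1001 HI?F → skip
[3] flags=1001 → (cmp)
[4] flags=1001 VC?F → skip
[5] flags=1001 LS?T → r1=0x01
[6] flags=1001 CC?T → r2=0x92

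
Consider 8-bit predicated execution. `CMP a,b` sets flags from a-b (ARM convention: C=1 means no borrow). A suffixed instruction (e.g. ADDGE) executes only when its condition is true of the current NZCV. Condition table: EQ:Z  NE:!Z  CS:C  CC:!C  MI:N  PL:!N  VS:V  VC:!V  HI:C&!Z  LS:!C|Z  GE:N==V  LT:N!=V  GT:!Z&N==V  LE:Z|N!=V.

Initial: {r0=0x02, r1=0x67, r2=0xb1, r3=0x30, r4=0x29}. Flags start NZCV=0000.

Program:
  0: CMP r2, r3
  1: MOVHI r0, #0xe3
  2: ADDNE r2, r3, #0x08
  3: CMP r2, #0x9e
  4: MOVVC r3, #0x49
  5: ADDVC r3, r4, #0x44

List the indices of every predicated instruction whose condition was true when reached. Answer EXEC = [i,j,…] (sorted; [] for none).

[0] flags=1010 → (cmp)
[1] flags=1010 HI?T → r0=0xe3
[2] flags=1010 NE?T → r2=0x38
[3] flags=1001 → (cmp)
[4] flags=1001 VC?F → skip
[5] flags=1001 VC?F → skip

EXEC = [1,2]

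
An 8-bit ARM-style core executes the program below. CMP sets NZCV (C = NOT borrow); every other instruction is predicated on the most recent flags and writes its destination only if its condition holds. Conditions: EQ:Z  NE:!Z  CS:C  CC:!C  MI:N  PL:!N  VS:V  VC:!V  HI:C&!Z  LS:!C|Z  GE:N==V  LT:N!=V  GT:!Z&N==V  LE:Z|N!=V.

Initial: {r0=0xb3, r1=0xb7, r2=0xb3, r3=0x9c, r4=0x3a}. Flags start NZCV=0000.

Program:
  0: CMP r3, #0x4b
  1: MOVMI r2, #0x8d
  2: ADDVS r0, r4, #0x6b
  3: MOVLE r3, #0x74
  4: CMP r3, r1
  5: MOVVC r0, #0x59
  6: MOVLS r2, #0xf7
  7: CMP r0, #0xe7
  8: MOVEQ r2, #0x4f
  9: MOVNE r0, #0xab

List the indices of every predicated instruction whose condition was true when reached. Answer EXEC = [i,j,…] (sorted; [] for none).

EXEC = [2,3,6,9]

0: ✓ CMP  NZCV=0011
1: · MOVMI
2: ✓ ADDVS  r0←0xa5
3: ✓ MOVLE  r3←0x74
4: ✓ CMP  NZCV=1001
5: · MOVVC
6: ✓ MOVLS  r2←0xf7
7: ✓ CMP  NZCV=1000
8: · MOVEQ
9: ✓ MOVNE  r0←0xab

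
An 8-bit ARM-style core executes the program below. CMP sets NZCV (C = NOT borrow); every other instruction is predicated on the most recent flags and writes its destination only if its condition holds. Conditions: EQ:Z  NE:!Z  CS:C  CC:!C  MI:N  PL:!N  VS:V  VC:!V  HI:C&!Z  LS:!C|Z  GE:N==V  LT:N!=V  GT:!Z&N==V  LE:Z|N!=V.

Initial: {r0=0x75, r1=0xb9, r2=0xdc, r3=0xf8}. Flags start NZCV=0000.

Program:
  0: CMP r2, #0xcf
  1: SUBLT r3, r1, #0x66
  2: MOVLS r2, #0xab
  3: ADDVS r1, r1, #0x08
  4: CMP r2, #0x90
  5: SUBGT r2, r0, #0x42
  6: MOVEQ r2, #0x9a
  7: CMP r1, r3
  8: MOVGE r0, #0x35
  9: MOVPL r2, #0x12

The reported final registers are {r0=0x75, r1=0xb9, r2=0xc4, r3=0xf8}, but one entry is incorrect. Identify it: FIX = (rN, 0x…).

[0] flags=0010 → (cmp)
[1] flags=0010 LT?F → skip
[2] flags=0010 LS?F → skip
[3] flags=0010 VS?F → skip
[4] flags=0010 → (cmp)
[5] flags=0010 GT?T → r2=0x33
[6] flags=0010 EQ?F → skip
[7] flags=1000 → (cmp)
[8] flags=1000 GE?F → skip
[9] flags=1000 PL?F → skip

FIX = (r2, 0x33)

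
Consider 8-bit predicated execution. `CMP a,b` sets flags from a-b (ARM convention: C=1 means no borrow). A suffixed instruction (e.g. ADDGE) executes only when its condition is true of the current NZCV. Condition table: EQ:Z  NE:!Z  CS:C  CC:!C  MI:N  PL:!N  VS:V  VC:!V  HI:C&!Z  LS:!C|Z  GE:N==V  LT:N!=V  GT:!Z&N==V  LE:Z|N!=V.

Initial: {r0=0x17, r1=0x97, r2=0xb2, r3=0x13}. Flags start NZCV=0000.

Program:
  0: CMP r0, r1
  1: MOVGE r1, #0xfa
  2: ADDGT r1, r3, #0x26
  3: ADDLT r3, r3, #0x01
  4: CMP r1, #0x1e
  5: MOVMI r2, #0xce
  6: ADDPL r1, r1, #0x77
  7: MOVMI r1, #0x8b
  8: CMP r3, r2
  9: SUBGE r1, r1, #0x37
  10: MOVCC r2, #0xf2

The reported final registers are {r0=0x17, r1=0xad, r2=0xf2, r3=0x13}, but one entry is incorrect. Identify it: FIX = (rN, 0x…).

FIX = (r1, 0x79)

[0] flags=1001 → (cmp)
[1] flags=1001 GE?T → r1=0xfa
[2] flags=1001 GT?T → r1=0x39
[3] flags=1001 LT?F → skip
[4] flags=0010 → (cmp)
[5] flags=0010 MI?F → skip
[6] flags=0010 PL?T → r1=0xb0
[7] flags=0010 MI?F → skip
[8] flags=0000 → (cmp)
[9] flags=0000 GE?T → r1=0x79
[10] flags=0000 CC?T → r2=0xf2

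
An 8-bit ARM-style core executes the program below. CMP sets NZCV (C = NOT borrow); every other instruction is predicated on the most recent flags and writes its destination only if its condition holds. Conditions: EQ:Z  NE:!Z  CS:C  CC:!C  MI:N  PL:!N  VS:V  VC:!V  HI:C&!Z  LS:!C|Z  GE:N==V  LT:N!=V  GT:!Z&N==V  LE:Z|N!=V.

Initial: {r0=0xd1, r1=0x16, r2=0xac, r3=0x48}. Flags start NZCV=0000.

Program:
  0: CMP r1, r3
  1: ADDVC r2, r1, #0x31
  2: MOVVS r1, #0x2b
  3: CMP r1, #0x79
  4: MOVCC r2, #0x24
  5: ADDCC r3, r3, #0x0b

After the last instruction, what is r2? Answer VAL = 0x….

VAL = 0x24

[0] flags=1000 → (cmp)
[1] flags=1000 VC?T → r2=0x47
[2] flags=1000 VS?F → skip
[3] flags=1000 → (cmp)
[4] flags=1000 CC?T → r2=0x24
[5] flags=1000 CC?T → r3=0x53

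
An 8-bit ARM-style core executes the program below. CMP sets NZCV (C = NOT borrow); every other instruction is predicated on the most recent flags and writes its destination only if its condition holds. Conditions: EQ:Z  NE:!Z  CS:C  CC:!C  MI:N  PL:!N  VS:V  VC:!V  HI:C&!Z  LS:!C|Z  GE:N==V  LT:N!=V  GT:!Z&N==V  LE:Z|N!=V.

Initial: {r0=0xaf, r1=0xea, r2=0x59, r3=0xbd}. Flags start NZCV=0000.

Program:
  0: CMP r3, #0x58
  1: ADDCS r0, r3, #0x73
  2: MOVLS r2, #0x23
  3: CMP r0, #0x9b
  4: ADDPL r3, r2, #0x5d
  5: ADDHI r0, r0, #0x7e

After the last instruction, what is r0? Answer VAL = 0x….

VAL = 0x30

[0] flags=0011 → (cmp)
[1] flags=0011 CS?T → r0=0x30
[2] flags=0011 LS?F → skip
[3] flags=1001 → (cmp)
[4] flags=1001 PL?F → skip
[5] flags=1001 HI?F → skip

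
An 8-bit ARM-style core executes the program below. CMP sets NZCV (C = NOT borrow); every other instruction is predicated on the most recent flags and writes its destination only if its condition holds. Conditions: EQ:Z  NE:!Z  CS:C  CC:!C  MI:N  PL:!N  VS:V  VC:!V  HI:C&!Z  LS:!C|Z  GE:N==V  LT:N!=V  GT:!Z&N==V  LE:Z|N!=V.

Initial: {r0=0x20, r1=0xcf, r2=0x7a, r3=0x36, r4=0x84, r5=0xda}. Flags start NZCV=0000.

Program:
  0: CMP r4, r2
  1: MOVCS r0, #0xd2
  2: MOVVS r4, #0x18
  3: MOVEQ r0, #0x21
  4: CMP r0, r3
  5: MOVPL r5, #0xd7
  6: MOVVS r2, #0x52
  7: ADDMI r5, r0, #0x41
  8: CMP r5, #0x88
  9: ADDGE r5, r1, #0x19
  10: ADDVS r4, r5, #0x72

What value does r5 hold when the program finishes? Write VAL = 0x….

VAL = 0xe8

0: ✓ CMP  NZCV=0011
1: ✓ MOVCS  r0←0xd2
2: ✓ MOVVS  r4←0x18
3: · MOVEQ
4: ✓ CMP  NZCV=1010
5: · MOVPL
6: · MOVVS
7: ✓ ADDMI  r5←0x13
8: ✓ CMP  NZCV=1001
9: ✓ ADDGE  r5←0xe8
10: ✓ ADDVS  r4←0x5a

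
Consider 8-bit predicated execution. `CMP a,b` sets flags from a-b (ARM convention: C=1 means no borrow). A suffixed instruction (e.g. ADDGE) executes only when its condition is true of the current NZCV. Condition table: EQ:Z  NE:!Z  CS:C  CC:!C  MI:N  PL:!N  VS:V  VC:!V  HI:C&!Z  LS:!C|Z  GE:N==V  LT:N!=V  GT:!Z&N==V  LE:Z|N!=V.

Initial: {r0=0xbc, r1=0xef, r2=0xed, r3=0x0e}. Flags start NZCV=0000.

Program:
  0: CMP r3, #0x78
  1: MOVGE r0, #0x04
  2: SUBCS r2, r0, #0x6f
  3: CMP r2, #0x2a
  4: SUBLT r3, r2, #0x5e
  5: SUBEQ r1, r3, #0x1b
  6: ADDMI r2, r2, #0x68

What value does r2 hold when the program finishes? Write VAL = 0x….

[0] flags=1000 → (cmp)
[1] flags=1000 GE?F → skip
[2] flags=1000 CS?F → skip
[3] flags=1010 → (cmp)
[4] flags=1010 LT?T → r3=0x8f
[5] flags=1010 EQ?F → skip
[6] flags=1010 MI?T → r2=0x55

VAL = 0x55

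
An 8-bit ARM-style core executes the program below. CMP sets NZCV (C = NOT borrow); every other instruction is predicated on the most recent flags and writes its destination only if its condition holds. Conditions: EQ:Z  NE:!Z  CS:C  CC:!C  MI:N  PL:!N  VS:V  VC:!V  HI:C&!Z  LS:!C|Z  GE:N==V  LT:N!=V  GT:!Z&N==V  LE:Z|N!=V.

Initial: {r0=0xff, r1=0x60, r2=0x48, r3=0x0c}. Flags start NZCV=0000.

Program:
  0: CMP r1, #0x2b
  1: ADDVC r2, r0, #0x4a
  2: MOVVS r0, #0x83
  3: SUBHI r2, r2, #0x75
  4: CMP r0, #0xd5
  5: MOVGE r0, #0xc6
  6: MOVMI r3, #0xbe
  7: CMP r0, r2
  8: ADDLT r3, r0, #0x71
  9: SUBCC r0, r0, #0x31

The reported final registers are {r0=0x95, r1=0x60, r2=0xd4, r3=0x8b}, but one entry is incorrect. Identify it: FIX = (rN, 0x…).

FIX = (r3, 0x37)

[0] flags=0010 → (cmp)
[1] flags=0010 VC?T → r2=0x49
[2] flags=0010 VS?F → skip
[3] flags=0010 HI?T → r2=0xd4
[4] flags=0010 → (cmp)
[5] flags=0010 GE?T → r0=0xc6
[6] flags=0010 MI?F → skip
[7] flags=1000 → (cmp)
[8] flags=1000 LT?T → r3=0x37
[9] flags=1000 CC?T → r0=0x95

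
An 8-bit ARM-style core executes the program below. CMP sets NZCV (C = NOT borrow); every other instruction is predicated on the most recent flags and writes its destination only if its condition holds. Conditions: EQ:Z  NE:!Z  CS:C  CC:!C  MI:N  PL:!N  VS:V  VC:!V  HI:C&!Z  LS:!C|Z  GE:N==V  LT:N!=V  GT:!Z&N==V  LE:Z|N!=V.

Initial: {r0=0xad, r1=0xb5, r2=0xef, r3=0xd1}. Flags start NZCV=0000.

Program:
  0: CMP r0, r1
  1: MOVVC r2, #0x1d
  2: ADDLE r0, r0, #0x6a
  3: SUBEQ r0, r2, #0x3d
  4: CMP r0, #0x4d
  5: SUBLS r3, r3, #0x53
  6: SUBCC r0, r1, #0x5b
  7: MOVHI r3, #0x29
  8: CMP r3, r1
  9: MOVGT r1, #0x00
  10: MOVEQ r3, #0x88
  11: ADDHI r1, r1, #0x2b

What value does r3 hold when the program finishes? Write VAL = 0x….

0: ✓ CMP  NZCV=1000
1: ✓ MOVVC  r2←0x1d
2: ✓ ADDLE  r0←0x17
3: · SUBEQ
4: ✓ CMP  NZCV=1000
5: ✓ SUBLS  r3←0x7e
6: ✓ SUBCC  r0←0x5a
7: · MOVHI
8: ✓ CMP  NZCV=1001
9: ✓ MOVGT  r1←0x00
10: · MOVEQ
11: · ADDHI

VAL = 0x7e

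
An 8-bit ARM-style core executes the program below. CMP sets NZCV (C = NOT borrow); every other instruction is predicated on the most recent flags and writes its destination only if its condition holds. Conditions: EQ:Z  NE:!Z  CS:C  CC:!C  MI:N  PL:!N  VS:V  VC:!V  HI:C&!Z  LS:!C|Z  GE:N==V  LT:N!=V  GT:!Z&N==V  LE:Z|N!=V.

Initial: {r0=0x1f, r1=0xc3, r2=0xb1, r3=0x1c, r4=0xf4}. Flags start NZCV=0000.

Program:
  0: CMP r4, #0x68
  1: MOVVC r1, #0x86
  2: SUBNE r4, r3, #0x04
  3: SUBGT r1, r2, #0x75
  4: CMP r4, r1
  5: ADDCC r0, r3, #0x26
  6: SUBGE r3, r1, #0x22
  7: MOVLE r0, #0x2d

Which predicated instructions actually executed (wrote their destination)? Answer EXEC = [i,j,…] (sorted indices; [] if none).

EXEC = [1,2,5,6]

0: ✓ CMP  NZCV=1010
1: ✓ MOVVC  r1←0x86
2: ✓ SUBNE  r4←0x18
3: · SUBGT
4: ✓ CMP  NZCV=1001
5: ✓ ADDCC  r0←0x42
6: ✓ SUBGE  r3←0x64
7: · MOVLE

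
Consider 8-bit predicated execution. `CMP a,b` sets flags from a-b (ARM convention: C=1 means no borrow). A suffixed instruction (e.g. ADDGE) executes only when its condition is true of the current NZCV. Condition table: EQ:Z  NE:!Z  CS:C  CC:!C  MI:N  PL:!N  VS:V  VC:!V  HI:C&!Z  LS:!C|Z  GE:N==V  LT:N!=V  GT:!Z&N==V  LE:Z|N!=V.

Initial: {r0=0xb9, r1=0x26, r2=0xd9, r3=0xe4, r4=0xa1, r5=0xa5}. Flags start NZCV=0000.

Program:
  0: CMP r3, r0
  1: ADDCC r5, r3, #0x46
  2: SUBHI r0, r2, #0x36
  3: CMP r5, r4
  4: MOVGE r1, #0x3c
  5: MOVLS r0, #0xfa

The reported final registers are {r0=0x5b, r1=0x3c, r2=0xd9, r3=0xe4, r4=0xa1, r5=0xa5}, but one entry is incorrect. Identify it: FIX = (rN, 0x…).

FIX = (r0, 0xa3)

[0] flags=0010 → (cmp)
[1] flags=0010 CC?F → skip
[2] flags=0010 HI?T → r0=0xa3
[3] flags=0010 → (cmp)
[4] flags=0010 GE?T → r1=0x3c
[5] flags=0010 LS?F → skip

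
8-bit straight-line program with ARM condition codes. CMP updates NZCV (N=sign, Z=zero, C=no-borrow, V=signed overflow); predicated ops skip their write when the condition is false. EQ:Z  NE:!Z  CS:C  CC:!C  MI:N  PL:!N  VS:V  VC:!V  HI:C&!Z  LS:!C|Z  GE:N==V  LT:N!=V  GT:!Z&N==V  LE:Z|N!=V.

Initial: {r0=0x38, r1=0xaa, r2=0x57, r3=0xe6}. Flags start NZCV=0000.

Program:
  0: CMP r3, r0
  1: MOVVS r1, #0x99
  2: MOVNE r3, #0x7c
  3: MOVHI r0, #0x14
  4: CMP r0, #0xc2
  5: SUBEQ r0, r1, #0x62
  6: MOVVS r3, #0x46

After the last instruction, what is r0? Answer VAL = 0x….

VAL = 0x14

[0] flags=1010 → (cmp)
[1] flags=1010 VS?F → skip
[2] flags=1010 NE?T → r3=0x7c
[3] flags=1010 HI?T → r0=0x14
[4] flags=0000 → (cmp)
[5] flags=0000 EQ?F → skip
[6] flags=0000 VS?F → skip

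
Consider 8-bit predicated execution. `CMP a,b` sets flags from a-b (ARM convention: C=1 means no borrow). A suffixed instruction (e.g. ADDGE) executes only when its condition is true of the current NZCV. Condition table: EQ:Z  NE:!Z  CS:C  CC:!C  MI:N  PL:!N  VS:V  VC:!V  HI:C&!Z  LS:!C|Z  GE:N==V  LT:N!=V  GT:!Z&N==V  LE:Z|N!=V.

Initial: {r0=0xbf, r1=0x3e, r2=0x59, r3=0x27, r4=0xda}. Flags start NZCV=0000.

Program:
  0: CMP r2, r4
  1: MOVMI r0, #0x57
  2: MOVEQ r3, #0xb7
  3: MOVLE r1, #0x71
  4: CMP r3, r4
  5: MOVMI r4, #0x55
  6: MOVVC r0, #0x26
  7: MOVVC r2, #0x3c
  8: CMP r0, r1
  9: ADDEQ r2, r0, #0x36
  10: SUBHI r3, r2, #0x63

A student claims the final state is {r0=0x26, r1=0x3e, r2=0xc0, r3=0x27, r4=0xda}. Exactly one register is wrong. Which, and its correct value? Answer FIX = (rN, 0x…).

FIX = (r2, 0x3c)

0: ✓ CMP  NZCV=0000
1: · MOVMI
2: · MOVEQ
3: · MOVLE
4: ✓ CMP  NZCV=0000
5: · MOVMI
6: ✓ MOVVC  r0←0x26
7: ✓ MOVVC  r2←0x3c
8: ✓ CMP  NZCV=1000
9: · ADDEQ
10: · SUBHI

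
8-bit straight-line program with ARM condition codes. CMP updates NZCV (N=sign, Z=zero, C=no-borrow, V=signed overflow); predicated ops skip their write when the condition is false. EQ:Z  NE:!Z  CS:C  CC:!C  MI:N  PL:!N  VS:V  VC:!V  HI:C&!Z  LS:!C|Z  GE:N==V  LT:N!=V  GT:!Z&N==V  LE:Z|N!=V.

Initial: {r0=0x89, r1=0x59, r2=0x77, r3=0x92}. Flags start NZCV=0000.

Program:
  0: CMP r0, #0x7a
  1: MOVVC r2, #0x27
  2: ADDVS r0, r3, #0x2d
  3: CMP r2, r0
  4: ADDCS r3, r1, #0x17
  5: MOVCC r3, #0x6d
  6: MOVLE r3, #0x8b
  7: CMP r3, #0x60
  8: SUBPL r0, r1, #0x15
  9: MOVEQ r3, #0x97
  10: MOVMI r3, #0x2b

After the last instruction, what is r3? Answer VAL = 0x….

[0] flags=0011 → (cmp)
[1] flags=0011 VC?F → skip
[2] flags=0011 VS?T → r0=0xbf
[3] flags=1001 → (cmp)
[4] flags=1001 CS?F → skip
[5] flags=1001 CC?T → r3=0x6d
[6] flags=1001 LE?F → skip
[7] flags=0010 → (cmp)
[8] flags=0010 PL?T → r0=0x44
[9] flags=0010 EQ?F → skip
[10] flags=0010 MI?F → skip

VAL = 0x6d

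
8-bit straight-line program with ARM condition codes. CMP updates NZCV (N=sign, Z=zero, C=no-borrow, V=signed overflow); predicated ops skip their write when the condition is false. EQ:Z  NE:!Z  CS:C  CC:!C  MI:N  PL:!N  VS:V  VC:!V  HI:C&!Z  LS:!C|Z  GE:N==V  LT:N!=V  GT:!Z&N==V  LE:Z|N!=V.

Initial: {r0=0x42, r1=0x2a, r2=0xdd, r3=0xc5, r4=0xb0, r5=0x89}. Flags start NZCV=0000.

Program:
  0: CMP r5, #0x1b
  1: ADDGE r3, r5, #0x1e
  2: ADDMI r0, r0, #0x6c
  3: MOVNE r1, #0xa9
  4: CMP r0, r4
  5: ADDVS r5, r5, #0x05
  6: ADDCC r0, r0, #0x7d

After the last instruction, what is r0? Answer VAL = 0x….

VAL = 0xbf

0: ✓ CMP  NZCV=0011
1: · ADDGE
2: · ADDMI
3: ✓ MOVNE  r1←0xa9
4: ✓ CMP  NZCV=1001
5: ✓ ADDVS  r5←0x8e
6: ✓ ADDCC  r0←0xbf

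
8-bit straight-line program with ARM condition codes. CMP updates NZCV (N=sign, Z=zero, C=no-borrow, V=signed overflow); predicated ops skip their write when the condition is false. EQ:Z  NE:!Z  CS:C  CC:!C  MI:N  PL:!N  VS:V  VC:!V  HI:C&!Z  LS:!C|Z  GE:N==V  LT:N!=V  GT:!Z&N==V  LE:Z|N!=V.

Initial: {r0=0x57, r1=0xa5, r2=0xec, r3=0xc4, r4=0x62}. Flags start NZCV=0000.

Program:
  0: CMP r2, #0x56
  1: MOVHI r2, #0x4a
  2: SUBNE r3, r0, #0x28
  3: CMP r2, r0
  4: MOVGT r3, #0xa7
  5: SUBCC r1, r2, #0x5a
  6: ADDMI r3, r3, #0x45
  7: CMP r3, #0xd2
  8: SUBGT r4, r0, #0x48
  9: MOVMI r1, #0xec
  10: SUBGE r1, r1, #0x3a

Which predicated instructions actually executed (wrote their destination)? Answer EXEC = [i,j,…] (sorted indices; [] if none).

[0] flags=1010 → (cmp)
[1] flags=1010 HI?T → r2=0x4a
[2] flags=1010 NE?T → r3=0x2f
[3] flags=1000 → (cmp)
[4] flags=1000 GT?F → skip
[5] flags=1000 CC?T → r1=0xf0
[6] flags=1000 MI?T → r3=0x74
[7] flags=1001 → (cmp)
[8] flags=1001 GT?T → r4=0x0f
[9] flags=1001 MI?T → r1=0xec
[10] flags=1001 GE?T → r1=0xb2

EXEC = [1,2,5,6,8,9,10]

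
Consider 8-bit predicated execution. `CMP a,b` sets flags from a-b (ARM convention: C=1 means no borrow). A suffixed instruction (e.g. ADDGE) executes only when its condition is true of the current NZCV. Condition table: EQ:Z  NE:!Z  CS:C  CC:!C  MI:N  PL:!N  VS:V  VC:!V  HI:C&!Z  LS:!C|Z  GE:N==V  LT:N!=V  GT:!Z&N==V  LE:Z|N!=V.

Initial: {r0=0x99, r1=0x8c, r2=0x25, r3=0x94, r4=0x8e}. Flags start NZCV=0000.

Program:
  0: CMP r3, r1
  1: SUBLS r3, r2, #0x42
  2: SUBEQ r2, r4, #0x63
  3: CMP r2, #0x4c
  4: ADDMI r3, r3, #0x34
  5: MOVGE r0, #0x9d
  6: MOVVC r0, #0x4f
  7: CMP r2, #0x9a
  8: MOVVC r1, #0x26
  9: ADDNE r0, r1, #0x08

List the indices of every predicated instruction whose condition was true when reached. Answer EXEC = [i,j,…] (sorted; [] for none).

0: ✓ CMP  NZCV=0010
1: · SUBLS
2: · SUBEQ
3: ✓ CMP  NZCV=1000
4: ✓ ADDMI  r3←0xc8
5: · MOVGE
6: ✓ MOVVC  r0←0x4f
7: ✓ CMP  NZCV=1001
8: · MOVVC
9: ✓ ADDNE  r0←0x94

EXEC = [4,6,9]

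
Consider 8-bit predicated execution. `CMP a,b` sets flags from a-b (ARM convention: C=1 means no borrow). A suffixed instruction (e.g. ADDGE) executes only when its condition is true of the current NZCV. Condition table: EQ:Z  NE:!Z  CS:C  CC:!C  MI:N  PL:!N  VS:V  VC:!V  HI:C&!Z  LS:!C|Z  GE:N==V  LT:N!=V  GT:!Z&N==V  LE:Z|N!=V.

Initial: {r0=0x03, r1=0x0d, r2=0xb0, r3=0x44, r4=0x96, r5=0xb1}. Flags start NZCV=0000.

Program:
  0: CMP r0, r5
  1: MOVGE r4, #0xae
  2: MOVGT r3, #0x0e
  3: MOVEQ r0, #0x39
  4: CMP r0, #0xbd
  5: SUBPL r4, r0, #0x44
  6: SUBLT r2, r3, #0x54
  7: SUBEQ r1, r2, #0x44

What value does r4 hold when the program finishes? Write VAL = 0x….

VAL = 0xbf

[0] flags=0000 → (cmp)
[1] flags=0000 GE?T → r4=0xae
[2] flags=0000 GT?T → r3=0x0e
[3] flags=0000 EQ?F → skip
[4] flags=0000 → (cmp)
[5] flags=0000 PL?T → r4=0xbf
[6] flags=0000 LT?F → skip
[7] flags=0000 EQ?F → skip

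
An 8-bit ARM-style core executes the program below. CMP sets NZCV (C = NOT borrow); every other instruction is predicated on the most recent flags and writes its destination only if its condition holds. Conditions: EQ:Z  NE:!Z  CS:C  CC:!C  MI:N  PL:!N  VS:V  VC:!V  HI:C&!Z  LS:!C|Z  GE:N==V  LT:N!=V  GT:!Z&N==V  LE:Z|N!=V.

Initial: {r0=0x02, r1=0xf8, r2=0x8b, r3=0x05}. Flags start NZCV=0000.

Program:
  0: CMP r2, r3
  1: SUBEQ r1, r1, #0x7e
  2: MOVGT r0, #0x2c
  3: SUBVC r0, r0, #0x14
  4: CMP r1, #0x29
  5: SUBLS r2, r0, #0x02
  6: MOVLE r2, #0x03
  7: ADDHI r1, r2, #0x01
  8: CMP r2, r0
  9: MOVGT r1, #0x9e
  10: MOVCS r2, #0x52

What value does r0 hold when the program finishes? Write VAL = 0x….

0: ✓ CMP  NZCV=1010
1: · SUBEQ
2: · MOVGT
3: ✓ SUBVC  r0←0xee
4: ✓ CMP  NZCV=1010
5: · SUBLS
6: ✓ MOVLE  r2←0x03
7: ✓ ADDHI  r1←0x04
8: ✓ CMP  NZCV=0000
9: ✓ MOVGT  r1←0x9e
10: · MOVCS

VAL = 0xee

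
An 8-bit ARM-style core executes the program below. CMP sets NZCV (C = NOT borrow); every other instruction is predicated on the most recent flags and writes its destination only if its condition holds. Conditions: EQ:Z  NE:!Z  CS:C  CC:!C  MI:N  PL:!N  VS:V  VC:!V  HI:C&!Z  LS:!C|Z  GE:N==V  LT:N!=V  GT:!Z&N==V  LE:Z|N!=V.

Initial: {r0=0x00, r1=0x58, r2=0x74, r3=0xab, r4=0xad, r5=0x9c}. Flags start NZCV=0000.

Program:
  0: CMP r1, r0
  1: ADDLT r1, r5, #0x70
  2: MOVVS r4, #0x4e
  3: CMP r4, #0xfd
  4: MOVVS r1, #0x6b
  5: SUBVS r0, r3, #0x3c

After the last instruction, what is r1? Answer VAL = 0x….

0: ✓ CMP  NZCV=0010
1: · ADDLT
2: · MOVVS
3: ✓ CMP  NZCV=1000
4: · MOVVS
5: · SUBVS

VAL = 0x58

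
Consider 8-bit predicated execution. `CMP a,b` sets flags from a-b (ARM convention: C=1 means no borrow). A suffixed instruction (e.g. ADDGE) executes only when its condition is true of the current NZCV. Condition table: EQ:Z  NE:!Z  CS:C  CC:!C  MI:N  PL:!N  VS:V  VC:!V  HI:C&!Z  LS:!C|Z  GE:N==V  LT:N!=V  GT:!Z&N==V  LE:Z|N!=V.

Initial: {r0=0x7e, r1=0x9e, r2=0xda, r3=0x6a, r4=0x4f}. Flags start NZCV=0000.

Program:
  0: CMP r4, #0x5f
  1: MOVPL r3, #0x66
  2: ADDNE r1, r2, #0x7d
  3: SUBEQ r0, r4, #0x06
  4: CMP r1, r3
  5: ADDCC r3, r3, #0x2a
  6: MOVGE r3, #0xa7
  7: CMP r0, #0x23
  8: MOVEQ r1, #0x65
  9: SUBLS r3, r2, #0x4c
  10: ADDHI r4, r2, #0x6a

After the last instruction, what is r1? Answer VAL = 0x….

0: ✓ CMP  NZCV=1000
1: · MOVPL
2: ✓ ADDNE  r1←0x57
3: · SUBEQ
4: ✓ CMP  NZCV=1000
5: ✓ ADDCC  r3←0x94
6: · MOVGE
7: ✓ CMP  NZCV=0010
8: · MOVEQ
9: · SUBLS
10: ✓ ADDHI  r4←0x44

VAL = 0x57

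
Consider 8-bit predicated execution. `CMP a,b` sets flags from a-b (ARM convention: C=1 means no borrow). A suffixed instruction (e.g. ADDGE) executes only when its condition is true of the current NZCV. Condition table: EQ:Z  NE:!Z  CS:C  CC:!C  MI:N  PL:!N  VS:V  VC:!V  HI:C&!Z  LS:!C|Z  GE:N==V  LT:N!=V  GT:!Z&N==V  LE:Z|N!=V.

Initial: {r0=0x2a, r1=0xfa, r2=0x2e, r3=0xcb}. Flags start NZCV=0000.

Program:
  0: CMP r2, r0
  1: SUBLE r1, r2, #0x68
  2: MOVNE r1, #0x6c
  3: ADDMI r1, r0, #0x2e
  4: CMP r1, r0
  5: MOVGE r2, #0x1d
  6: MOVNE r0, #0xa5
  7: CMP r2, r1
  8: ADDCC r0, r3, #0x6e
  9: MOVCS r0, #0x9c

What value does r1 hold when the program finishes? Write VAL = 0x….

VAL = 0x6c

[0] flags=0010 → (cmp)
[1] flags=0010 LE?F → skip
[2] flags=0010 NE?T → r1=0x6c
[3] flags=0010 MI?F → skip
[4] flags=0010 → (cmp)
[5] flags=0010 GE?T → r2=0x1d
[6] flags=0010 NE?T → r0=0xa5
[7] flags=1000 → (cmp)
[8] flags=1000 CC?T → r0=0x39
[9] flags=1000 CS?F → skip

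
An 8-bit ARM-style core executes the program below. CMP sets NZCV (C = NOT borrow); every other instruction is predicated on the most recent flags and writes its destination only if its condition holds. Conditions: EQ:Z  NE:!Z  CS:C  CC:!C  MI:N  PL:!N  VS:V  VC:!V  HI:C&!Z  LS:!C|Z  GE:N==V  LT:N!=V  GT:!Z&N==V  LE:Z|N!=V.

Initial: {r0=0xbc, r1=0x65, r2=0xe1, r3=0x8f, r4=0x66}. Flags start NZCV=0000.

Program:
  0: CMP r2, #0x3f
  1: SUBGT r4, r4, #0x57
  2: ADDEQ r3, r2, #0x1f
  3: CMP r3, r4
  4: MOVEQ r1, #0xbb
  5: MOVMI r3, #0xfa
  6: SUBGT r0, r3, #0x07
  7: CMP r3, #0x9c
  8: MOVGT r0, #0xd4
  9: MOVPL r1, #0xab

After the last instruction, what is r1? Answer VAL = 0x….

VAL = 0x65

[0] flags=1010 → (cmp)
[1] flags=1010 GT?F → skip
[2] flags=1010 EQ?F → skip
[3] flags=0011 → (cmp)
[4] flags=0011 EQ?F → skip
[5] flags=0011 MI?F → skip
[6] flags=0011 GT?F → skip
[7] flags=1000 → (cmp)
[8] flags=1000 GT?F → skip
[9] flags=1000 PL?F → skip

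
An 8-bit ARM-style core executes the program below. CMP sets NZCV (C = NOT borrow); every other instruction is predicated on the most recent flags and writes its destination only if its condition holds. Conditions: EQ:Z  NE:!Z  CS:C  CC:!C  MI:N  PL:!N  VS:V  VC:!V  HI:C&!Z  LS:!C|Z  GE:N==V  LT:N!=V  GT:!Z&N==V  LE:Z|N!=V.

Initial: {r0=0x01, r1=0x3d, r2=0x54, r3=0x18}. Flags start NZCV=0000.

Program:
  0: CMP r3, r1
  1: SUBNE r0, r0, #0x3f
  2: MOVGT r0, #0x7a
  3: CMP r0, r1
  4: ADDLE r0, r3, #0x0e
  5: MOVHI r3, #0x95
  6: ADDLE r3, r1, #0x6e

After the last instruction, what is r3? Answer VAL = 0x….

[0] flags=1000 → (cmp)
[1] flags=1000 NE?T → r0=0xc2
[2] flags=1000 GT?F → skip
[3] flags=1010 → (cmp)
[4] flags=1010 LE?T → r0=0x26
[5] flags=1010 HI?T → r3=0x95
[6] flags=1010 LE?T → r3=0xab

VAL = 0xab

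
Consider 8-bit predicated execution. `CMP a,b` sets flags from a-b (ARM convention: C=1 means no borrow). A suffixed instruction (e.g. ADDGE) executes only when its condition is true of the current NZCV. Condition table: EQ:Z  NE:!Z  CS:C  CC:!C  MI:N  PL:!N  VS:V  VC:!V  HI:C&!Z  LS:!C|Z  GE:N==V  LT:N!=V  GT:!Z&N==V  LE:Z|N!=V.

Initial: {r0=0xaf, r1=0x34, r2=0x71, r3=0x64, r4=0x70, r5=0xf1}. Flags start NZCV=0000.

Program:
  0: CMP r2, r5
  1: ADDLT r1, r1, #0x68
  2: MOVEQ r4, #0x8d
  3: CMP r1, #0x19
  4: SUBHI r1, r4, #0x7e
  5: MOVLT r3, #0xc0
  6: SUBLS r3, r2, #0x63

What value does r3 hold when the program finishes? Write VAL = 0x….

0: ✓ CMP  NZCV=1001
1: · ADDLT
2: · MOVEQ
3: ✓ CMP  NZCV=0010
4: ✓ SUBHI  r1←0xf2
5: · MOVLT
6: · SUBLS

VAL = 0x64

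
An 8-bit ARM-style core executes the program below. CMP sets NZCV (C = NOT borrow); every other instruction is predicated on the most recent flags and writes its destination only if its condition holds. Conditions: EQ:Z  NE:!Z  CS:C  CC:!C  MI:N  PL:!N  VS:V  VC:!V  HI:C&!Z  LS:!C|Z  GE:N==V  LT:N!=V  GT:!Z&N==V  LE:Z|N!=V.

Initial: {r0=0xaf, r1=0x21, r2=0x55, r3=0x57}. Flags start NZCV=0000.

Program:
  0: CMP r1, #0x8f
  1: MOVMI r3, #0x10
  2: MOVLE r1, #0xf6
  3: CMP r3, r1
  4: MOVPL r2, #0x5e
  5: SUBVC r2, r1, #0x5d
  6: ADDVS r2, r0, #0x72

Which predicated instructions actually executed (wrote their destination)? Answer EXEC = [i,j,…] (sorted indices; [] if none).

0: ✓ CMP  NZCV=1001
1: ✓ MOVMI  r3←0x10
2: · MOVLE
3: ✓ CMP  NZCV=1000
4: · MOVPL
5: ✓ SUBVC  r2←0xc4
6: · ADDVS

EXEC = [1,5]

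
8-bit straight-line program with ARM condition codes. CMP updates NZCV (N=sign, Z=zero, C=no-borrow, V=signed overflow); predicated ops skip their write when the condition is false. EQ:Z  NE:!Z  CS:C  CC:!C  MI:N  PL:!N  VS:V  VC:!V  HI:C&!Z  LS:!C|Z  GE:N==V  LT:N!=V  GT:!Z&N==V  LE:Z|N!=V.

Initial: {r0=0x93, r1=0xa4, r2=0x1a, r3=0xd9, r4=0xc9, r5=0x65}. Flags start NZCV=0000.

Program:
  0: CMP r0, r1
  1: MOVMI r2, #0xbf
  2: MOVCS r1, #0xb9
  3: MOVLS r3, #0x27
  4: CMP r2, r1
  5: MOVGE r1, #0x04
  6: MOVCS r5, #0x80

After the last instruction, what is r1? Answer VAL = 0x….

VAL = 0x04

[0] flags=1000 → (cmp)
[1] flags=1000 MI?T → r2=0xbf
[2] flags=1000 CS?F → skip
[3] flags=1000 LS?T → r3=0x27
[4] flags=0010 → (cmp)
[5] flags=0010 GE?T → r1=0x04
[6] flags=0010 CS?T → r5=0x80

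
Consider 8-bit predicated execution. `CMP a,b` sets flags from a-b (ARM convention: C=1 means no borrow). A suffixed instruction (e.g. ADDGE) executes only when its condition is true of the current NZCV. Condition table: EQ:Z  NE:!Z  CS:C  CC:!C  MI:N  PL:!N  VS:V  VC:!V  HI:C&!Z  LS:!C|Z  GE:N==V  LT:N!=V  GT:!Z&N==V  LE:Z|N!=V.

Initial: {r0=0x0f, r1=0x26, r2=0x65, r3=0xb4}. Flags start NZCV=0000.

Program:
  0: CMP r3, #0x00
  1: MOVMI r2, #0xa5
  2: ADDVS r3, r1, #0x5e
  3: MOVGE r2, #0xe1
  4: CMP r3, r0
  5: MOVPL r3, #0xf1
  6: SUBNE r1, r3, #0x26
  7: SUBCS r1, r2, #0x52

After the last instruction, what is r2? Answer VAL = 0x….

VAL = 0xa5

0: ✓ CMP  NZCV=1010
1: ✓ MOVMI  r2←0xa5
2: · ADDVS
3: · MOVGE
4: ✓ CMP  NZCV=1010
5: · MOVPL
6: ✓ SUBNE  r1←0x8e
7: ✓ SUBCS  r1←0x53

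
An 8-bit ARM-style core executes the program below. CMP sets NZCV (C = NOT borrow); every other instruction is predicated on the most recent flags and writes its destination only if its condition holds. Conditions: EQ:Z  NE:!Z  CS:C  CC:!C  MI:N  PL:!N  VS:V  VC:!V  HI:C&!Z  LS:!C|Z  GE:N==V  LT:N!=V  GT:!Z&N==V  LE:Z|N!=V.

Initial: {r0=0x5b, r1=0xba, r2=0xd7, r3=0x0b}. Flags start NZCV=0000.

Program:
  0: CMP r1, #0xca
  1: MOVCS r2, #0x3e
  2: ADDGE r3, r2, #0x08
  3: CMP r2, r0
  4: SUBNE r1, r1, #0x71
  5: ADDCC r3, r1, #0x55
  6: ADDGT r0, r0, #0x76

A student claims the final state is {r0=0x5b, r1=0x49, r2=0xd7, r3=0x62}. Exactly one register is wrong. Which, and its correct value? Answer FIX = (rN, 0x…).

0: ✓ CMP  NZCV=1000
1: · MOVCS
2: · ADDGE
3: ✓ CMP  NZCV=0011
4: ✓ SUBNE  r1←0x49
5: · ADDCC
6: · ADDGT

FIX = (r3, 0x0b)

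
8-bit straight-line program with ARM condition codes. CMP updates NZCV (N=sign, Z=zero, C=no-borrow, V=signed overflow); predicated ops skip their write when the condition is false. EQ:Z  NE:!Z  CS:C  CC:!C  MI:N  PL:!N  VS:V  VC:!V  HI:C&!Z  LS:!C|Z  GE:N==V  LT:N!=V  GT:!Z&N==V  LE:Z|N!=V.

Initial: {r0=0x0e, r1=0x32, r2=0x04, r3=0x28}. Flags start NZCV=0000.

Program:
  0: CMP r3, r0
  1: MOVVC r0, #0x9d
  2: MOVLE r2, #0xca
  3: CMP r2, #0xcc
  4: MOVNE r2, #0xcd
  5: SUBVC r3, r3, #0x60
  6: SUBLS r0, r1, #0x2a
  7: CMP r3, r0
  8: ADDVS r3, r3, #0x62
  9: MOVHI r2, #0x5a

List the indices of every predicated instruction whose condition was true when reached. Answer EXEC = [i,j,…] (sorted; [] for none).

EXEC = [1,4,5,6,9]

0: ✓ CMP  NZCV=0010
1: ✓ MOVVC  r0←0x9d
2: · MOVLE
3: ✓ CMP  NZCV=0000
4: ✓ MOVNE  r2←0xcd
5: ✓ SUBVC  r3←0xc8
6: ✓ SUBLS  r0←0x08
7: ✓ CMP  NZCV=1010
8: · ADDVS
9: ✓ MOVHI  r2←0x5a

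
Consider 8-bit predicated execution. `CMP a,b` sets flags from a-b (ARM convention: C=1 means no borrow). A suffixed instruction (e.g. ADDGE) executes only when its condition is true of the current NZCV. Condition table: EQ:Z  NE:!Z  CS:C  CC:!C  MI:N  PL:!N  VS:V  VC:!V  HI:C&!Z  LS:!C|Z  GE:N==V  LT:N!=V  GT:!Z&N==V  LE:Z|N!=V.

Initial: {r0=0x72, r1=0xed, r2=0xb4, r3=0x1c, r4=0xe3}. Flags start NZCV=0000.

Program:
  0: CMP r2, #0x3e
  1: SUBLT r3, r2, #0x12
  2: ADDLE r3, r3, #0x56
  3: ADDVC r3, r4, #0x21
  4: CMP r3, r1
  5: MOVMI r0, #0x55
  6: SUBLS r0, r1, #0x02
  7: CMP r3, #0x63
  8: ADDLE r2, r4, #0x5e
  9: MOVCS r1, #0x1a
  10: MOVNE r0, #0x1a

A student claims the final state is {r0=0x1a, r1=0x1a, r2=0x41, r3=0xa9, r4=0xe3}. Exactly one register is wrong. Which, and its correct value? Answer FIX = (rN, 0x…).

FIX = (r3, 0xf8)

[0] flags=0011 → (cmp)
[1] flags=0011 LT?T → r3=0xa2
[2] flags=0011 LE?T → r3=0xf8
[3] flags=0011 VC?F → skip
[4] flags=0010 → (cmp)
[5] flags=0010 MI?F → skip
[6] flags=0010 LS?F → skip
[7] flags=1010 → (cmp)
[8] flags=1010 LE?T → r2=0x41
[9] flags=1010 CS?T → r1=0x1a
[10] flags=1010 NE?T → r0=0x1a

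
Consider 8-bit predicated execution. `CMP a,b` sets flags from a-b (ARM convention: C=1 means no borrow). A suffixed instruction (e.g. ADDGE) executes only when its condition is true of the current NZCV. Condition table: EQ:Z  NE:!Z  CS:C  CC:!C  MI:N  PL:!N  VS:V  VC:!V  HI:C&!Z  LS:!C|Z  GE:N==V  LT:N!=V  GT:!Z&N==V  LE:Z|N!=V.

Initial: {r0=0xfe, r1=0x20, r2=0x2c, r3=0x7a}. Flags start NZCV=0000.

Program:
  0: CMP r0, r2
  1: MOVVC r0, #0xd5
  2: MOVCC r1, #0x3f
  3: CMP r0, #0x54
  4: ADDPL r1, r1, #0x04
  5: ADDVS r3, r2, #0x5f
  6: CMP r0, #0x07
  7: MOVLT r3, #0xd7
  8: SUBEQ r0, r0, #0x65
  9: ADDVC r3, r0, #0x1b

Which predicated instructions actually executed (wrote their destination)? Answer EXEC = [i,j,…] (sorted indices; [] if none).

EXEC = [1,7,9]

0: ✓ CMP  NZCV=1010
1: ✓ MOVVC  r0←0xd5
2: · MOVCC
3: ✓ CMP  NZCV=1010
4: · ADDPL
5: · ADDVS
6: ✓ CMP  NZCV=1010
7: ✓ MOVLT  r3←0xd7
8: · SUBEQ
9: ✓ ADDVC  r3←0xf0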